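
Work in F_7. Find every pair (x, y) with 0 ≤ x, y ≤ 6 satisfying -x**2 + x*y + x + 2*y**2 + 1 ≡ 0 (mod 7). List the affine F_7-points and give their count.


Affine F_7-points: {(1, 5), (3, 1), (5, 3), (5, 5), (6, 1), (6, 3)}; count = 6.

For each of the 49 pairs (x, y) ∈ F_7², evaluate f(x, y) mod 7. Record the zeros.
  x = 0: [0↦1, 1↦3, 2↦2, 3↦5, 4↦5, 5↦2, 6↦3]  zeros at y ∈ ∅
  x = 1: [0↦1, 1↦4, 2↦4, 3↦1, 4↦2, 5↦0, 6↦2]  zeros at y ∈ {5}
  x = 2: [0↦6, 1↦3, 2↦4, 3↦2, 4↦4, 5↦3, 6↦6]  zeros at y ∈ ∅
  x = 3: [0↦2, 1↦0, 2↦2, 3↦1, 4↦4, 5↦4, 6↦1]  zeros at y ∈ {1}
  x = 4: [0↦3, 1↦2, 2↦5, 3↦5, 4↦2, 5↦3, 6↦1]  zeros at y ∈ ∅
  x = 5: [0↦2, 1↦2, 2↦6, 3↦0, 4↦5, 5↦0, 6↦6]  zeros at y ∈ {3, 5}
  x = 6: [0↦6, 1↦0, 2↦5, 3↦0, 4↦6, 5↦2, 6↦2]  zeros at y ∈ {1, 3}
Collecting zeros: affine points = {(1, 5), (3, 1), (5, 3), (5, 5), (6, 1), (6, 3)}.
Total count |C(F_7)_aff| = 6.


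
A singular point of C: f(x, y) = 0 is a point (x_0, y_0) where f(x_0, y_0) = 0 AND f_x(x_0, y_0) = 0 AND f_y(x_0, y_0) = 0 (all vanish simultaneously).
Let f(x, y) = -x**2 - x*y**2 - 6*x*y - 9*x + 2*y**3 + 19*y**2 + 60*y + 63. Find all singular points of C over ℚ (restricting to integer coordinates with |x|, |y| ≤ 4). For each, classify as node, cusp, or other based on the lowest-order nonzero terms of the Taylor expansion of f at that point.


Singular points: {(0, -3)}; classification: node.

Compute partial derivatives:
  f_x = -2*x - y**2 - 6*y - 9.
  f_y = -2*x*y - 6*x + 6*y**2 + 38*y + 60.
Scan x_0 ∈ {−4, ..., 4}. For each x_0, f_y(x_0, y) is a polynomial in y; find its integer roots y ∈ {−4, ..., 4}, then test f_x and f at those candidates.
  x = -4: f_y(-4, y) = 6*y**2 + 46*y + 84; vanishes at y ∈ {-3}. (-4, -3): f_x = 8 ≠ 0.
  x = -3: f_y(-3, y) = 6*y**2 + 44*y + 78; vanishes at y ∈ {-3}. (-3, -3): f_x = 6 ≠ 0.
  x = -2: f_y(-2, y) = 6*y**2 + 42*y + 72; vanishes at y ∈ {-4, -3}. (-2, -4): f_x = 3 ≠ 0; (-2, -3): f_x = 4 ≠ 0.
  x = -1: f_y(-1, y) = 6*y**2 + 40*y + 66; vanishes at y ∈ {-3}. (-1, -3): f_x = 2 ≠ 0.
  x = 0: f_y(0, y) = 6*y**2 + 38*y + 60; vanishes at y ∈ {-3}. (0, -3): f_x = 0, f = 0 — SINGULAR.
  x = 1: f_y(1, y) = 6*y**2 + 36*y + 54; vanishes at y ∈ {-3}. (1, -3): f_x = -2 ≠ 0.
  x = 2: f_y(2, y) = 6*y**2 + 34*y + 48; vanishes at y ∈ {-3}. (2, -3): f_x = -4 ≠ 0.
  x = 3: f_y(3, y) = 6*y**2 + 32*y + 42; vanishes at y ∈ {-3}. (3, -3): f_x = -6 ≠ 0.
  x = 4: f_y(4, y) = 6*y**2 + 30*y + 36; vanishes at y ∈ {-3, -2}. (4, -3): f_x = -8 ≠ 0; (4, -2): f_x = -9 ≠ 0.
Only singular point on the grid: (0, -3).
Classify: substitute x = 0 + u, y = -3 + v and expand: f = -u**2 - u*v**2 + 2*v**3 + v**2.
No constant or linear terms (consistent with a singular point). Quadratic part: -u**2 + v**2. Cubic part: -u*v**2 + 2*v**3.
The quadratic part v**2 - u**2 = (v − u)(v + u) splits into two distinct linear factors, so there are two distinct tangent lines y − -3 = ±(x − 0) — this is a node (ordinary double point).
Classification: node.


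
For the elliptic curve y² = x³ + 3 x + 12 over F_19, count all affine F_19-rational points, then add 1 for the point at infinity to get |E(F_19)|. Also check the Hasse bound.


Affine points = {(1, 4), (1, 15), (2, 8), (2, 11), (5, 0), (8, 4), (8, 15), (10, 4), (10, 15), (12, 3), (12, 16), (13, 5), (13, 14), (14, 9), (14, 10), (17, 6), (17, 13)}; affine count = 17; |E(F_19)| = 18.

Discriminant check: Δ ∝ 4a³ + 27b² = 4·3³ + 27·12² = 4·27 + 27·144 ≡ 6 (mod 19). Nonzero ⇒ E is nonsingular.
For each x ∈ F_19, compute rhs = x³ + 3·x + 12 mod 19, then count y ∈ F_19 with y² ≡ rhs.
  x = 0: rhs = 12, matching y values: none (0 points).
  x = 1: rhs = 16, matching y values: 4, 15 (2 points).
  x = 2: rhs = 7, matching y values: 8, 11 (2 points).
  x = 3: rhs = 10, matching y values: none (0 points).
  x = 4: rhs = 12, matching y values: none (0 points).
  x = 5: rhs = 0, matching y values: 0 (1 points).
  x = 6: rhs = 18, matching y values: none (0 points).
  x = 7: rhs = 15, matching y values: none (0 points).
  x = 8: rhs = 16, matching y values: 4, 15 (2 points).
  x = 9: rhs = 8, matching y values: none (0 points).
  x = 10: rhs = 16, matching y values: 4, 15 (2 points).
  x = 11: rhs = 8, matching y values: none (0 points).
  x = 12: rhs = 9, matching y values: 3, 16 (2 points).
  x = 13: rhs = 6, matching y values: 5, 14 (2 points).
  x = 14: rhs = 5, matching y values: 9, 10 (2 points).
  x = 15: rhs = 12, matching y values: none (0 points).
  x = 16: rhs = 14, matching y values: none (0 points).
  x = 17: rhs = 17, matching y values: 6, 13 (2 points).
  x = 18: rhs = 8, matching y values: none (0 points).
Total affine count: 17.
Full point count |E(F_19)| = 17 + 1 = 18.
Hasse bound: |18 − (19+1)| = |-2| = 2 ≤ 2√19 ≈ 8.7178 ✓.


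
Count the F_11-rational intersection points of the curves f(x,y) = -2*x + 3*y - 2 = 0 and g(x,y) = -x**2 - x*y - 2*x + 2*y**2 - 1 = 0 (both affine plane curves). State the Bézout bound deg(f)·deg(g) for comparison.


Common zeros: {(3, 10), (10, 0)}; count = 2; Bézout bound = 2.

deg(f) = 1, deg(g) = 2, so Bézout bound = 2.
Scan x ∈ F_11. For each x, list the y ∈ F_11 with f(x, y) ≡ 0 and those with g(x, y) ≡ 0 (mod 11); the common zeros in that column are the intersection.
  x = 0: f ≡ 0 at y ∈ {8}; g ≡ 0 at y ∈ ∅; common: ∅.
  x = 1: f ≡ 0 at y ∈ {5}; g ≡ 0 at y ∈ {3}; common: ∅.
  x = 2: f ≡ 0 at y ∈ {2}; g ≡ 0 at y ∈ ∅; common: ∅.
  x = 3: f ≡ 0 at y ∈ {10}; g ≡ 0 at y ∈ {8, 10}; common: {10}.
  x = 4: f ≡ 0 at y ∈ {7}; g ≡ 0 at y ∈ ∅; common: ∅.
  x = 5: f ≡ 0 at y ∈ {4}; g ≡ 0 at y ∈ {3, 5}; common: ∅.
  x = 6: f ≡ 0 at y ∈ {1}; g ≡ 0 at y ∈ ∅; common: ∅.
  x = 7: f ≡ 0 at y ∈ {9}; g ≡ 0 at y ∈ {10}; common: ∅.
  x = 8: f ≡ 0 at y ∈ {6}; g ≡ 0 at y ∈ ∅; common: ∅.
  x = 9: f ≡ 0 at y ∈ {3}; g ≡ 0 at y ∈ {2, 8}; common: ∅.
  x = 10: f ≡ 0 at y ∈ {0}; g ≡ 0 at y ∈ {0, 5}; common: {0}.
Collecting: common zeros = {(3, 10), (10, 0)}, so the count is 2.
Comparison with the Bézout bound: 2 ≤ 2 = deg(f)·deg(g), as expected for curves with no common component (the bound is attained).


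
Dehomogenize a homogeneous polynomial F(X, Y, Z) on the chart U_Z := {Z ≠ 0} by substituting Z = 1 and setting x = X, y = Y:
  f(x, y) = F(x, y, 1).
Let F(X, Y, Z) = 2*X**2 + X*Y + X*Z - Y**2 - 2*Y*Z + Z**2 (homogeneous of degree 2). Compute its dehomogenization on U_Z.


f(x, y) = 2*x**2 + x*y + x - y**2 - 2*y + 1

On U_Z we set Z = 1. Each monomial c·X^i·Y^j·Z^k in F becomes c·x^i·y^j·1^k = c·x^i·y^j.
Substituting Z = 1: F(X, Y, 1) = 2*x**2 + x*y + x - y**2 - 2*y + 1.
Note: deg(f) ≤ deg(F) = 2; strict inequality happens when F is divisible by Z (lost terms).


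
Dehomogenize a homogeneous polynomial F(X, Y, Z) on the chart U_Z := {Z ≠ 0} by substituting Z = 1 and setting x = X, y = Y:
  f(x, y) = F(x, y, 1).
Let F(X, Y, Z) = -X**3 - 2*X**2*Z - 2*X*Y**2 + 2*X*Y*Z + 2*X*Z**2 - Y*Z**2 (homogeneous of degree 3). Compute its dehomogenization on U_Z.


f(x, y) = -x**3 - 2*x**2 - 2*x*y**2 + 2*x*y + 2*x - y

On U_Z we set Z = 1. Each monomial c·X^i·Y^j·Z^k in F becomes c·x^i·y^j·1^k = c·x^i·y^j.
Substituting Z = 1: F(X, Y, 1) = -x**3 - 2*x**2 - 2*x*y**2 + 2*x*y + 2*x - y.
Note: deg(f) ≤ deg(F) = 3; strict inequality happens when F is divisible by Z (lost terms).


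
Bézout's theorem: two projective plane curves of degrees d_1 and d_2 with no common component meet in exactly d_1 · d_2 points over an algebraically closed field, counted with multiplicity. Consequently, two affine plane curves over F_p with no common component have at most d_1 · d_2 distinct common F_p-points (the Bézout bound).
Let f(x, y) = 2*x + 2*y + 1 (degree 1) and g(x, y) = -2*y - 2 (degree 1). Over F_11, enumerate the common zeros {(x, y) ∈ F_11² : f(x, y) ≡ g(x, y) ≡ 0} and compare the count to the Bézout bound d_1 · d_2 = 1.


Common zeros: {(6, 10)}; count = 1; Bézout bound = 1.

deg(f) = 1, deg(g) = 1, so Bézout bound = 1.
Scan x ∈ F_11. For each x, list the y ∈ F_11 with f(x, y) ≡ 0 and those with g(x, y) ≡ 0 (mod 11); the common zeros in that column are the intersection.
  x = 0: f ≡ 0 at y ∈ {5}; g ≡ 0 at y ∈ {10}; common: ∅.
  x = 1: f ≡ 0 at y ∈ {4}; g ≡ 0 at y ∈ {10}; common: ∅.
  x = 2: f ≡ 0 at y ∈ {3}; g ≡ 0 at y ∈ {10}; common: ∅.
  x = 3: f ≡ 0 at y ∈ {2}; g ≡ 0 at y ∈ {10}; common: ∅.
  x = 4: f ≡ 0 at y ∈ {1}; g ≡ 0 at y ∈ {10}; common: ∅.
  x = 5: f ≡ 0 at y ∈ {0}; g ≡ 0 at y ∈ {10}; common: ∅.
  x = 6: f ≡ 0 at y ∈ {10}; g ≡ 0 at y ∈ {10}; common: {10}.
  x = 7: f ≡ 0 at y ∈ {9}; g ≡ 0 at y ∈ {10}; common: ∅.
  x = 8: f ≡ 0 at y ∈ {8}; g ≡ 0 at y ∈ {10}; common: ∅.
  x = 9: f ≡ 0 at y ∈ {7}; g ≡ 0 at y ∈ {10}; common: ∅.
  x = 10: f ≡ 0 at y ∈ {6}; g ≡ 0 at y ∈ {10}; common: ∅.
Collecting: common zeros = {(6, 10)}, so the count is 1.
Comparison with the Bézout bound: 1 ≤ 1 = deg(f)·deg(g), as expected for curves with no common component (the bound is attained).


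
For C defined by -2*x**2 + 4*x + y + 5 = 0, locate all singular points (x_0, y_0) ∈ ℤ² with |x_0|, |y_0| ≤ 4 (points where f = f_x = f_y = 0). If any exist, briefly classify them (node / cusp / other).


No singular points in the scanned grid; C is smooth there.

Compute partial derivatives:
  f_x = 4 - 4*x.
  f_y = 1.
f_y = 1 is a nonzero constant, so f_y never vanishes: no point (x, y) can satisfy f = f_x = f_y = 0. In particular no (x, y) ∈ {−4, ..., 4}² is singular; the curve is smooth.


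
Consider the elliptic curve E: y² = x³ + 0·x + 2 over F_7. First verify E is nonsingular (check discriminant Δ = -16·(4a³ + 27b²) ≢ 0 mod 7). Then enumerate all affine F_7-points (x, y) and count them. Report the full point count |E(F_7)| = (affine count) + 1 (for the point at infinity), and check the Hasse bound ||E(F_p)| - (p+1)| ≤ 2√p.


Affine points = {(0, 3), (0, 4), (3, 1), (3, 6), (5, 1), (5, 6), (6, 1), (6, 6)}; affine count = 8; |E(F_7)| = 9.

Discriminant check: Δ ∝ 4a³ + 27b² = 4·0³ + 27·2² = 4·0 + 27·4 ≡ 3 (mod 7). Nonzero ⇒ E is nonsingular.
For each x ∈ F_7, compute rhs = x³ + 0·x + 2 mod 7, then count y ∈ F_7 with y² ≡ rhs.
  x = 0: rhs = 2, matching y values: 3, 4 (2 points).
  x = 1: rhs = 3, matching y values: none (0 points).
  x = 2: rhs = 3, matching y values: none (0 points).
  x = 3: rhs = 1, matching y values: 1, 6 (2 points).
  x = 4: rhs = 3, matching y values: none (0 points).
  x = 5: rhs = 1, matching y values: 1, 6 (2 points).
  x = 6: rhs = 1, matching y values: 1, 6 (2 points).
Total affine count: 8.
Full point count |E(F_7)| = 8 + 1 = 9.
Hasse bound: |9 − (7+1)| = |1| = 1 ≤ 2√7 ≈ 5.2915 ✓.


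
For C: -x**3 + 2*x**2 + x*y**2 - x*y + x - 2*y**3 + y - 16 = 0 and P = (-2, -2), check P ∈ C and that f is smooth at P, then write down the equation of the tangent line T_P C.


Tangent line at P: -13*x - 13*y - 52 = 0.

Step 1: f(-2, -2) = 0, so P lies on C.
Step 2: partial derivatives
  f_x(x, y) = -3*x**2 + 4*x + y**2 - y + 1, f_y(x, y) = 2*x*y - x - 6*y**2 + 1.
  f_x(P) = -13, f_y(P) = -13 (gradient nonzero, so P is smooth).
Step 3: tangent line at P: -13·(x − -2) + -13·(y − -2) = 0.
Expanding: -13*x - 13*y - 52 = 0.


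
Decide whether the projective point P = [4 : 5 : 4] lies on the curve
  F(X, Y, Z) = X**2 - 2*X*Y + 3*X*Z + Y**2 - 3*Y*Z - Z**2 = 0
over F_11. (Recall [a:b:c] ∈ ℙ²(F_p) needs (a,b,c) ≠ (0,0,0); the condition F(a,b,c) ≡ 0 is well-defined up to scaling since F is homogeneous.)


F(4,5,4) ≡ 6 (mod 11); P is NOT on the curve.

Evaluate F(4, 5, 4) term-by-term (mod 11).
  X**2 ↦ 1·16·1·1 = 16
  -2*X*Y ↦ -2·4·5·1 = -40
  3*X*Z ↦ 3·4·1·4 = 48
  Y**2 ↦ 1·1·25·1 = 25
  -3*Y*Z ↦ -3·1·5·4 = -60
  -Z**2 ↦ -1·1·1·16 = -16
Sum: F(4, 5, 4) = (16) + (-40) + (48) + (25) + (-60) + (-16) = -27.
Reducing mod 11: -27 ≡ 6 (mod 11).
Since F(a, b, c) ≡ 6 ≠ 0 (mod 11), P does NOT lie on the curve.


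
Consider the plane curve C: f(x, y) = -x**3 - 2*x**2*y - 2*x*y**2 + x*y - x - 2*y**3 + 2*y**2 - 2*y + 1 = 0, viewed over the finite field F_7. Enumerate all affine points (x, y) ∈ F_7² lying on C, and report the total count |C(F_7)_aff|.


Affine F_7-points: {(0, 6), (1, 5), (2, 1), (2, 2), (2, 3), (3, 6), (4, 1), (6, 1), (6, 2), (6, 6)}; count = 10.

For each of the 49 pairs (x, y) ∈ F_7², evaluate f(x, y) mod 7. Record the zeros.
  x = 0: [0↦1, 1↦6, 2↦3, 3↦1, 4↦2, 5↦1, 6↦0]  zeros at y ∈ {6}
  x = 1: [0↦6, 1↦1, 2↦5, 3↦6, 4↦6, 5↦0, 6↦4]  zeros at y ∈ {5}
  x = 2: [0↦5, 1↦0, 2↦0, 3↦0, 4↦2, 5↦1, 6↦6]  zeros at y ∈ {1, 2, 3}
  x = 3: [0↦6, 1↦4, 2↦3, 3↦5, 4↦5, 5↦5, 6↦0]  zeros at y ∈ {6}
  x = 4: [0↦3, 1↦0, 2↦1, 3↦1, 4↦2, 5↦6, 6↦1]  zeros at y ∈ {1}
  x = 5: [0↦4, 1↦3, 2↦2, 3↦3, 4↦1, 5↦5, 6↦3]  zeros at y ∈ ∅
  x = 6: [0↦3, 1↦0, 2↦0, 3↦5, 4↦3, 5↦3, 6↦0]  zeros at y ∈ {1, 2, 6}
Collecting zeros: affine points = {(0, 6), (1, 5), (2, 1), (2, 2), (2, 3), (3, 6), (4, 1), (6, 1), (6, 2), (6, 6)}.
Total count |C(F_7)_aff| = 10.


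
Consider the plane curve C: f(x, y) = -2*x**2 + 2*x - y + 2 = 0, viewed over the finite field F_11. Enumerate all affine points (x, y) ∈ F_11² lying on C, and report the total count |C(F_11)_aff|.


Affine F_11-points: {(0, 2), (1, 2), (2, 9), (3, 1), (4, 0), (5, 6), (6, 8), (7, 6), (8, 0), (9, 1), (10, 9)}; count = 11.

For each of the 121 pairs (x, y) ∈ F_11², evaluate f(x, y) mod 11. Record the zeros.
  x = 0: [0↦2, 1↦1, 2↦0, 3↦10, 4↦9, 5↦8, 6↦7, 7↦6, 8↦5, 9↦4, 10↦3]  zeros at y ∈ {2}
  x = 1: [0↦2, 1↦1, 2↦0, 3↦10, 4↦9, 5↦8, 6↦7, 7↦6, 8↦5, 9↦4, 10↦3]  zeros at y ∈ {2}
  x = 2: [0↦9, 1↦8, 2↦7, 3↦6, 4↦5, 5↦4, 6↦3, 7↦2, 8↦1, 9↦0, 10↦10]  zeros at y ∈ {9}
  x = 3: [0↦1, 1↦0, 2↦10, 3↦9, 4↦8, 5↦7, 6↦6, 7↦5, 8↦4, 9↦3, 10↦2]  zeros at y ∈ {1}
  x = 4: [0↦0, 1↦10, 2↦9, 3↦8, 4↦7, 5↦6, 6↦5, 7↦4, 8↦3, 9↦2, 10↦1]  zeros at y ∈ {0}
  x = 5: [0↦6, 1↦5, 2↦4, 3↦3, 4↦2, 5↦1, 6↦0, 7↦10, 8↦9, 9↦8, 10↦7]  zeros at y ∈ {6}
  x = 6: [0↦8, 1↦7, 2↦6, 3↦5, 4↦4, 5↦3, 6↦2, 7↦1, 8↦0, 9↦10, 10↦9]  zeros at y ∈ {8}
  x = 7: [0↦6, 1↦5, 2↦4, 3↦3, 4↦2, 5↦1, 6↦0, 7↦10, 8↦9, 9↦8, 10↦7]  zeros at y ∈ {6}
  x = 8: [0↦0, 1↦10, 2↦9, 3↦8, 4↦7, 5↦6, 6↦5, 7↦4, 8↦3, 9↦2, 10↦1]  zeros at y ∈ {0}
  x = 9: [0↦1, 1↦0, 2↦10, 3↦9, 4↦8, 5↦7, 6↦6, 7↦5, 8↦4, 9↦3, 10↦2]  zeros at y ∈ {1}
  x = 10: [0↦9, 1↦8, 2↦7, 3↦6, 4↦5, 5↦4, 6↦3, 7↦2, 8↦1, 9↦0, 10↦10]  zeros at y ∈ {9}
Collecting zeros: affine points = {(0, 2), (1, 2), (2, 9), (3, 1), (4, 0), (5, 6), (6, 8), (7, 6), (8, 0), (9, 1), (10, 9)}.
Total count |C(F_11)_aff| = 11.


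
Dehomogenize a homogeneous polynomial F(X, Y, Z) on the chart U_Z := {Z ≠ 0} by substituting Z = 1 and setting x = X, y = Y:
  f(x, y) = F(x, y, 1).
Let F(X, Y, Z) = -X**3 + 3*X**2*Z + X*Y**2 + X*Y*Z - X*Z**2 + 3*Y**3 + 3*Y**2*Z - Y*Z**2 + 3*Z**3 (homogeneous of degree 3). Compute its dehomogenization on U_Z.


f(x, y) = -x**3 + 3*x**2 + x*y**2 + x*y - x + 3*y**3 + 3*y**2 - y + 3

On U_Z we set Z = 1. Each monomial c·X^i·Y^j·Z^k in F becomes c·x^i·y^j·1^k = c·x^i·y^j.
Substituting Z = 1: F(X, Y, 1) = -x**3 + 3*x**2 + x*y**2 + x*y - x + 3*y**3 + 3*y**2 - y + 3.
Note: deg(f) ≤ deg(F) = 3; strict inequality happens when F is divisible by Z (lost terms).


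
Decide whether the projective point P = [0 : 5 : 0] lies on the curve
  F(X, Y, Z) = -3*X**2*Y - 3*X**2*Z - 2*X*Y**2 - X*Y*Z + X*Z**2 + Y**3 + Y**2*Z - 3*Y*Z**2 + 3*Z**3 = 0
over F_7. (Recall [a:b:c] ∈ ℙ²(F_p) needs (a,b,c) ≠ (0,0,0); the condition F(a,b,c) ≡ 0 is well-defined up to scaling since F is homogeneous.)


F(0,5,0) ≡ 6 (mod 7); P is NOT on the curve.

Evaluate F(0, 5, 0) term-by-term (mod 7).
  -3*X**2*Y ↦ -3·0·5·1 = 0
  -3*X**2*Z ↦ -3·0·1·0 = 0
  -2*X*Y**2 ↦ -2·0·25·1 = 0
  -X*Y*Z ↦ -1·0·5·0 = 0
  X*Z**2 ↦ 1·0·1·0 = 0
  Y**3 ↦ 1·1·125·1 = 125
  Y**2*Z ↦ 1·1·25·0 = 0
  -3*Y*Z**2 ↦ -3·1·5·0 = 0
  3*Z**3 ↦ 3·1·1·0 = 0
Sum: F(0, 5, 0) = (0) + (0) + (0) + (0) + (0) + (125) + (0) + (0) + (0) = 125.
Reducing mod 7: 125 ≡ 6 (mod 7).
Since F(a, b, c) ≡ 6 ≠ 0 (mod 7), P does NOT lie on the curve.


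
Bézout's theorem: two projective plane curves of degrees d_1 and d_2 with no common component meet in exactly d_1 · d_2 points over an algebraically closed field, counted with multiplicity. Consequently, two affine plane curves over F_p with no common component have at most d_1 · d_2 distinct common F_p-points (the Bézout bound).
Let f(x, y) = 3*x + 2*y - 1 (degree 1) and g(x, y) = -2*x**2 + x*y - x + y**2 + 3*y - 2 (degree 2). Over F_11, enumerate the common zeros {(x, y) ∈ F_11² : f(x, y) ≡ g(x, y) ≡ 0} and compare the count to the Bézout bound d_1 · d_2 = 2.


Common zeros: ∅; count = 0; Bézout bound = 2.

deg(f) = 1, deg(g) = 2, so Bézout bound = 2.
Scan x ∈ F_11. For each x, list the y ∈ F_11 with f(x, y) ≡ 0 and those with g(x, y) ≡ 0 (mod 11); the common zeros in that column are the intersection.
  x = 0: f ≡ 0 at y ∈ {6}; g ≡ 0 at y ∈ ∅; common: ∅.
  x = 1: f ≡ 0 at y ∈ {10}; g ≡ 0 at y ∈ {1, 6}; common: ∅.
  x = 2: f ≡ 0 at y ∈ {3}; g ≡ 0 at y ∈ ∅; common: ∅.
  x = 3: f ≡ 0 at y ∈ {7}; g ≡ 0 at y ∈ ∅; common: ∅.
  x = 4: f ≡ 0 at y ∈ {0}; g ≡ 0 at y ∈ {5, 10}; common: ∅.
  x = 5: f ≡ 0 at y ∈ {4}; g ≡ 0 at y ∈ ∅; common: ∅.
  x = 6: f ≡ 0 at y ∈ {8}; g ≡ 0 at y ∈ {3, 10}; common: ∅.
  x = 7: f ≡ 0 at y ∈ {1}; g ≡ 0 at y ∈ {6}; common: ∅.
  x = 8: f ≡ 0 at y ∈ {5}; g ≡ 0 at y ∈ ∅; common: ∅.
  x = 9: f ≡ 0 at y ∈ {9}; g ≡ 0 at y ∈ {5}; common: ∅.
  x = 10: f ≡ 0 at y ∈ {2}; g ≡ 0 at y ∈ {1, 8}; common: ∅.
Collecting: common zeros = ∅, so the count is 0.
Comparison with the Bézout bound: 0 ≤ 2 = deg(f)·deg(g), as expected for curves with no common component (the affine F_11-count falls short of the bound because intersections may lie at infinity, over extension fields, or carry multiplicity).


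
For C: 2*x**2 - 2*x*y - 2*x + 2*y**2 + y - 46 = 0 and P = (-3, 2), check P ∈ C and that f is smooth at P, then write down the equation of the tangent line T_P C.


Tangent line at P: -18*x + 15*y - 84 = 0.

Step 1: f(-3, 2) = 0, so P lies on C.
Step 2: partial derivatives
  f_x(x, y) = 4*x - 2*y - 2, f_y(x, y) = -2*x + 4*y + 1.
  f_x(P) = -18, f_y(P) = 15 (gradient nonzero, so P is smooth).
Step 3: tangent line at P: -18·(x − -3) + 15·(y − 2) = 0.
Expanding: -18*x + 15*y - 84 = 0.


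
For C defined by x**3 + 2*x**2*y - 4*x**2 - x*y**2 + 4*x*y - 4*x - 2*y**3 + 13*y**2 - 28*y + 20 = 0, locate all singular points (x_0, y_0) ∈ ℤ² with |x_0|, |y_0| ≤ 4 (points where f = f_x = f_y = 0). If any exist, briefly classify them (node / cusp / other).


Singular points: {(0, 2)}; classification: cusp.

Compute partial derivatives:
  f_x = 3*x**2 + 4*x*y - 8*x - y**2 + 4*y - 4.
  f_y = 2*x**2 - 2*x*y + 4*x - 6*y**2 + 26*y - 28.
Scan x_0 ∈ {−4, ..., 4}. For each x_0, f_y(x_0, y) is a polynomial in y; find its integer roots y ∈ {−4, ..., 4}, then test f_x and f at those candidates.
  x = -4: f_y(-4, y) = -6*y**2 + 34*y - 12; no integer root y with |y| ≤ 4.
  x = -3: f_y(-3, y) = -6*y**2 + 32*y - 22; no integer root y with |y| ≤ 4.
  x = -2: f_y(-2, y) = -6*y**2 + 30*y - 28; no integer root y with |y| ≤ 4.
  x = -1: f_y(-1, y) = -6*y**2 + 28*y - 30; vanishes at y ∈ {3}. (-1, 3): f_x = -2 ≠ 0.
  x = 0: f_y(0, y) = -6*y**2 + 26*y - 28; vanishes at y ∈ {2}. (0, 2): f_x = 0, f = 0 — SINGULAR.
  x = 1: f_y(1, y) = -6*y**2 + 24*y - 22; no integer root y with |y| ≤ 4.
  x = 2: f_y(2, y) = -6*y**2 + 22*y - 12; vanishes at y ∈ {3}. (2, 3): f_x = 19 ≠ 0.
  x = 3: f_y(3, y) = -6*y**2 + 20*y + 2; no integer root y with |y| ≤ 4.
  x = 4: f_y(4, y) = -6*y**2 + 18*y + 20; no integer root y with |y| ≤ 4.
Only singular point on the grid: (0, 2).
Classify: substitute x = 0 + u, y = 2 + v and expand: f = u**3 + 2*u**2*v - u*v**2 - 2*v**3 + v**2.
No constant or linear terms (consistent with a singular point). Quadratic part: v**2. Cubic part: u**3 + 2*u**2*v - u*v**2 - 2*v**3.
The quadratic part v**2 is a perfect square, so there is a single (double) tangent line v = 0, i.e. y = 2. Restricting the cubic part to that line (v = 0) leaves u**3 ≠ 0, so f is not divisible by v and the branch is v² ≈ -u**3 to lowest order — this is a cusp.
Classification: cusp.


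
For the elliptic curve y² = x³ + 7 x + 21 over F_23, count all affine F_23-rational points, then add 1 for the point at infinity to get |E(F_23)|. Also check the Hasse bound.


Affine points = {(1, 11), (1, 12), (3, 0), (6, 7), (6, 16), (9, 10), (9, 13), (11, 7), (11, 16), (12, 4), (12, 19), (13, 3), (13, 20), (17, 4), (17, 19), (22, 6), (22, 17)}; affine count = 17; |E(F_23)| = 18.

Discriminant check: Δ ∝ 4a³ + 27b² = 4·7³ + 27·21² = 4·343 + 27·441 ≡ 8 (mod 23). Nonzero ⇒ E is nonsingular.
For each x ∈ F_23, compute rhs = x³ + 7·x + 21 mod 23, then count y ∈ F_23 with y² ≡ rhs.
  x = 0: rhs = 21, matching y values: none (0 points).
  x = 1: rhs = 6, matching y values: 11, 12 (2 points).
  x = 2: rhs = 20, matching y values: none (0 points).
  x = 3: rhs = 0, matching y values: 0 (1 points).
  x = 4: rhs = 21, matching y values: none (0 points).
  x = 5: rhs = 20, matching y values: none (0 points).
  x = 6: rhs = 3, matching y values: 7, 16 (2 points).
  x = 7: rhs = 22, matching y values: none (0 points).
  x = 8: rhs = 14, matching y values: none (0 points).
  x = 9: rhs = 8, matching y values: 10, 13 (2 points).
  x = 10: rhs = 10, matching y values: none (0 points).
  x = 11: rhs = 3, matching y values: 7, 16 (2 points).
  x = 12: rhs = 16, matching y values: 4, 19 (2 points).
  x = 13: rhs = 9, matching y values: 3, 20 (2 points).
  x = 14: rhs = 11, matching y values: none (0 points).
  x = 15: rhs = 5, matching y values: none (0 points).
  x = 16: rhs = 20, matching y values: none (0 points).
  x = 17: rhs = 16, matching y values: 4, 19 (2 points).
  x = 18: rhs = 22, matching y values: none (0 points).
  x = 19: rhs = 21, matching y values: none (0 points).
  x = 20: rhs = 19, matching y values: none (0 points).
  x = 21: rhs = 22, matching y values: none (0 points).
  x = 22: rhs = 13, matching y values: 6, 17 (2 points).
Total affine count: 17.
Full point count |E(F_23)| = 17 + 1 = 18.
Hasse bound: |18 − (23+1)| = |-6| = 6 ≤ 2√23 ≈ 9.5917 ✓.


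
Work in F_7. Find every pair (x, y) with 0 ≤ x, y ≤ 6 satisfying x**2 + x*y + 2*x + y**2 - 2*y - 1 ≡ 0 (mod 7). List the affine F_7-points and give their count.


Affine F_7-points: {(0, 4), (0, 5), (1, 4), (2, 0), (3, 0), (3, 6)}; count = 6.

For each of the 49 pairs (x, y) ∈ F_7², evaluate f(x, y) mod 7. Record the zeros.
  x = 0: [0↦6, 1↦5, 2↦6, 3↦2, 4↦0, 5↦0, 6↦2]  zeros at y ∈ {4, 5}
  x = 1: [0↦2, 1↦2, 2↦4, 3↦1, 4↦0, 5↦1, 6↦4]  zeros at y ∈ {4}
  x = 2: [0↦0, 1↦1, 2↦4, 3↦2, 4↦2, 5↦4, 6↦1]  zeros at y ∈ {0}
  x = 3: [0↦0, 1↦2, 2↦6, 3↦5, 4↦6, 5↦2, 6↦0]  zeros at y ∈ {0, 6}
  x = 4: [0↦2, 1↦5, 2↦3, 3↦3, 4↦5, 5↦2, 6↦1]  zeros at y ∈ ∅
  x = 5: [0↦6, 1↦3, 2↦2, 3↦3, 4↦6, 5↦4, 6↦4]  zeros at y ∈ ∅
  x = 6: [0↦5, 1↦3, 2↦3, 3↦5, 4↦2, 5↦1, 6↦2]  zeros at y ∈ ∅
Collecting zeros: affine points = {(0, 4), (0, 5), (1, 4), (2, 0), (3, 0), (3, 6)}.
Total count |C(F_7)_aff| = 6.


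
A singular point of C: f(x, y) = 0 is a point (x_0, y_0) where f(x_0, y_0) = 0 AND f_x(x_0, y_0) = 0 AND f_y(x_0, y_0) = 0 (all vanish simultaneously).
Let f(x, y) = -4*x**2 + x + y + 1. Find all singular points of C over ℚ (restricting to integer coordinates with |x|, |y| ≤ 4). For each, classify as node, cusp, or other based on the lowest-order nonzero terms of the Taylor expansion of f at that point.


No singular points in the scanned grid; C is smooth there.

Compute partial derivatives:
  f_x = 1 - 8*x.
  f_y = 1.
f_y = 1 is a nonzero constant, so f_y never vanishes: no point (x, y) can satisfy f = f_x = f_y = 0. In particular no (x, y) ∈ {−4, ..., 4}² is singular; the curve is smooth.


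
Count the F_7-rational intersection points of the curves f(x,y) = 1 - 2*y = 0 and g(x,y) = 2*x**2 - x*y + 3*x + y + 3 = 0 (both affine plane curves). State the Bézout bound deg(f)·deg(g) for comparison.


Common zeros: {(0, 4), (4, 4)}; count = 2; Bézout bound = 2.

deg(f) = 1, deg(g) = 2, so Bézout bound = 2.
Scan x ∈ F_7. For each x, list the y ∈ F_7 with f(x, y) ≡ 0 and those with g(x, y) ≡ 0 (mod 7); the common zeros in that column are the intersection.
  x = 0: f ≡ 0 at y ∈ {4}; g ≡ 0 at y ∈ {4}; common: {4}.
  x = 1: f ≡ 0 at y ∈ {4}; g ≡ 0 at y ∈ ∅; common: ∅.
  x = 2: f ≡ 0 at y ∈ {4}; g ≡ 0 at y ∈ {3}; common: ∅.
  x = 3: f ≡ 0 at y ∈ {4}; g ≡ 0 at y ∈ {1}; common: ∅.
  x = 4: f ≡ 0 at y ∈ {4}; g ≡ 0 at y ∈ {4}; common: {4}.
  x = 5: f ≡ 0 at y ∈ {4}; g ≡ 0 at y ∈ {3}; common: ∅.
  x = 6: f ≡ 0 at y ∈ {4}; g ≡ 0 at y ∈ {6}; common: ∅.
Collecting: common zeros = {(0, 4), (4, 4)}, so the count is 2.
Comparison with the Bézout bound: 2 ≤ 2 = deg(f)·deg(g), as expected for curves with no common component (the bound is attained).


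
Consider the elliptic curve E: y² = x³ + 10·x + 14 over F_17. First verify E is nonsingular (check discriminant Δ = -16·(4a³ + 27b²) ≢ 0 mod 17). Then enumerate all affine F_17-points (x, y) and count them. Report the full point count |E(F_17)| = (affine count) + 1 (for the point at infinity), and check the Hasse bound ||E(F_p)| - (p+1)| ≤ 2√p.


Affine points = {(1, 5), (1, 12), (2, 5), (2, 12), (4, 4), (4, 13), (5, 6), (5, 11), (6, 1), (6, 16), (7, 6), (7, 11), (9, 0), (10, 3), (10, 14), (12, 3), (12, 14), (14, 5), (14, 12)}; affine count = 19; |E(F_17)| = 20.

Discriminant check: Δ ∝ 4a³ + 27b² = 4·10³ + 27·14² = 4·1000 + 27·196 ≡ 10 (mod 17). Nonzero ⇒ E is nonsingular.
For each x ∈ F_17, compute rhs = x³ + 10·x + 14 mod 17, then count y ∈ F_17 with y² ≡ rhs.
  x = 0: rhs = 14, matching y values: none (0 points).
  x = 1: rhs = 8, matching y values: 5, 12 (2 points).
  x = 2: rhs = 8, matching y values: 5, 12 (2 points).
  x = 3: rhs = 3, matching y values: none (0 points).
  x = 4: rhs = 16, matching y values: 4, 13 (2 points).
  x = 5: rhs = 2, matching y values: 6, 11 (2 points).
  x = 6: rhs = 1, matching y values: 1, 16 (2 points).
  x = 7: rhs = 2, matching y values: 6, 11 (2 points).
  x = 8: rhs = 11, matching y values: none (0 points).
  x = 9: rhs = 0, matching y values: 0 (1 points).
  x = 10: rhs = 9, matching y values: 3, 14 (2 points).
  x = 11: rhs = 10, matching y values: none (0 points).
  x = 12: rhs = 9, matching y values: 3, 14 (2 points).
  x = 13: rhs = 12, matching y values: none (0 points).
  x = 14: rhs = 8, matching y values: 5, 12 (2 points).
  x = 15: rhs = 3, matching y values: none (0 points).
  x = 16: rhs = 3, matching y values: none (0 points).
Total affine count: 19.
Full point count |E(F_17)| = 19 + 1 = 20.
Hasse bound: |20 − (17+1)| = |2| = 2 ≤ 2√17 ≈ 8.2462 ✓.


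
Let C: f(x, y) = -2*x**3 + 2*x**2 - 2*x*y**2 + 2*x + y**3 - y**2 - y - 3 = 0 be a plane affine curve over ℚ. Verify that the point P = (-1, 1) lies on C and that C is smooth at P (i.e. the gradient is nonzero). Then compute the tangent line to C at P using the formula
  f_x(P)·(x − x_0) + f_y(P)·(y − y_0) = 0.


Tangent line at P: -10*x + 4*y - 14 = 0.

Step 1: f(-1, 1) = 0, so P lies on C.
Step 2: partial derivatives
  f_x(x, y) = -6*x**2 + 4*x - 2*y**2 + 2, f_y(x, y) = -4*x*y + 3*y**2 - 2*y - 1.
  f_x(P) = -10, f_y(P) = 4 (gradient nonzero, so P is smooth).
Step 3: tangent line at P: -10·(x − -1) + 4·(y − 1) = 0.
Expanding: -10*x + 4*y - 14 = 0.


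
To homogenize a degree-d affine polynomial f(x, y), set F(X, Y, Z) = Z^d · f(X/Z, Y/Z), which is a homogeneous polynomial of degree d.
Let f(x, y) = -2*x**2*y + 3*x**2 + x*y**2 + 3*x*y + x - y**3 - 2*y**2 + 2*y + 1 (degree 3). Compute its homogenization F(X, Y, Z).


F(X, Y, Z) = -2*X**2*Y + 3*X**2*Z + X*Y**2 + 3*X*Y*Z + X*Z**2 - Y**3 - 2*Y**2*Z + 2*Y*Z**2 + Z**3

deg(f) = 3.
Substitute x = X/Z, y = Y/Z into f, then multiply by Z^3.
  monomial -2·x^2·y^1 ↦ -2·X^2·Y^1·Z^0.
  monomial 3·x^2·y^0 ↦ 3·X^2·Y^0·Z^1.
  monomial 1·x^1·y^2 ↦ 1·X^1·Y^2·Z^0.
  monomial 3·x^1·y^1 ↦ 3·X^1·Y^1·Z^1.
  monomial 1·x^1·y^0 ↦ 1·X^1·Y^0·Z^2.
  monomial -1·x^0·y^3 ↦ -1·X^0·Y^3·Z^0.
  monomial -2·x^0·y^2 ↦ -2·X^0·Y^2·Z^1.
  monomial 2·x^0·y^1 ↦ 2·X^0·Y^1·Z^2.
  monomial 1·x^0·y^0 ↦ 1·X^0·Y^0·Z^3.
Collecting: F(X, Y, Z) = -2*X**2*Y + 3*X**2*Z + X*Y**2 + 3*X*Y*Z + X*Z**2 - Y**3 - 2*Y**2*Z + 2*Y*Z**2 + Z**3.


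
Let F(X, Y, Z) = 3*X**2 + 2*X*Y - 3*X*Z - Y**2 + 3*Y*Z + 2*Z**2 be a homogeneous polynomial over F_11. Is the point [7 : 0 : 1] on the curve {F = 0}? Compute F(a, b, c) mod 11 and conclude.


F(7,0,1) ≡ 7 (mod 11); P is NOT on the curve.

Evaluate F(7, 0, 1) term-by-term (mod 11).
  3*X**2 ↦ 3·49·1·1 = 147
  2*X*Y ↦ 2·7·0·1 = 0
  -3*X*Z ↦ -3·7·1·1 = -21
  -Y**2 ↦ -1·1·0·1 = 0
  3*Y*Z ↦ 3·1·0·1 = 0
  2*Z**2 ↦ 2·1·1·1 = 2
Sum: F(7, 0, 1) = (147) + (0) + (-21) + (0) + (0) + (2) = 128.
Reducing mod 11: 128 ≡ 7 (mod 11).
Since F(a, b, c) ≡ 7 ≠ 0 (mod 11), P does NOT lie on the curve.


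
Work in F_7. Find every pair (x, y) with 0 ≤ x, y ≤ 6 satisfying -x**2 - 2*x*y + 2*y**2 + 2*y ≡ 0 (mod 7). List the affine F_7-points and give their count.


Affine F_7-points: {(0, 0), (0, 6), (1, 2), (1, 5), (2, 2), (2, 6), (3, 4), (3, 5)}; count = 8.

For each of the 49 pairs (x, y) ∈ F_7², evaluate f(x, y) mod 7. Record the zeros.
  x = 0: [0↦0, 1↦4, 2↦5, 3↦3, 4↦5, 5↦4, 6↦0]  zeros at y ∈ {0, 6}
  x = 1: [0↦6, 1↦1, 2↦0, 3↦3, 4↦3, 5↦0, 6↦1]  zeros at y ∈ {2, 5}
  x = 2: [0↦3, 1↦3, 2↦0, 3↦1, 4↦6, 5↦1, 6↦0]  zeros at y ∈ {2, 6}
  x = 3: [0↦5, 1↦3, 2↦5, 3↦4, 4↦0, 5↦0, 6↦4]  zeros at y ∈ {4, 5}
  x = 4: [0↦5, 1↦1, 2↦1, 3↦5, 4↦6, 5↦4, 6↦6]  zeros at y ∈ ∅
  x = 5: [0↦3, 1↦4, 2↦2, 3↦4, 4↦3, 5↦6, 6↦6]  zeros at y ∈ ∅
  x = 6: [0↦6, 1↦5, 2↦1, 3↦1, 4↦5, 5↦6, 6↦4]  zeros at y ∈ ∅
Collecting zeros: affine points = {(0, 0), (0, 6), (1, 2), (1, 5), (2, 2), (2, 6), (3, 4), (3, 5)}.
Total count |C(F_7)_aff| = 8.


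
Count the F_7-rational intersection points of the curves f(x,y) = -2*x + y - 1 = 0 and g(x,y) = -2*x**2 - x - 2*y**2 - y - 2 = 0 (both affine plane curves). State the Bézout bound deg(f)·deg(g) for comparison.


Common zeros: ∅; count = 0; Bézout bound = 2.

deg(f) = 1, deg(g) = 2, so Bézout bound = 2.
Scan x ∈ F_7. For each x, list the y ∈ F_7 with f(x, y) ≡ 0 and those with g(x, y) ≡ 0 (mod 7); the common zeros in that column are the intersection.
  x = 0: f ≡ 0 at y ∈ {1}; g ≡ 0 at y ∈ ∅; common: ∅.
  x = 1: f ≡ 0 at y ∈ {3}; g ≡ 0 at y ∈ ∅; common: ∅.
  x = 2: f ≡ 0 at y ∈ {5}; g ≡ 0 at y ∈ ∅; common: ∅.
  x = 3: f ≡ 0 at y ∈ {0}; g ≡ 0 at y ∈ ∅; common: ∅.
  x = 4: f ≡ 0 at y ∈ {2}; g ≡ 0 at y ∈ ∅; common: ∅.
  x = 5: f ≡ 0 at y ∈ {4}; g ≡ 0 at y ∈ {5}; common: ∅.
  x = 6: f ≡ 0 at y ∈ {6}; g ≡ 0 at y ∈ ∅; common: ∅.
Collecting: common zeros = ∅, so the count is 0.
Comparison with the Bézout bound: 0 ≤ 2 = deg(f)·deg(g), as expected for curves with no common component (the affine F_7-count falls short of the bound because intersections may lie at infinity, over extension fields, or carry multiplicity).


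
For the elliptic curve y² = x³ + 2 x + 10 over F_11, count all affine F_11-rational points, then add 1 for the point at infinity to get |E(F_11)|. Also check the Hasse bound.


Affine points = {(2, 0), (4, 4), (4, 7), (7, 2), (7, 9), (9, 3), (9, 8)}; affine count = 7; |E(F_11)| = 8.

Discriminant check: Δ ∝ 4a³ + 27b² = 4·2³ + 27·10² = 4·8 + 27·100 ≡ 4 (mod 11). Nonzero ⇒ E is nonsingular.
For each x ∈ F_11, compute rhs = x³ + 2·x + 10 mod 11, then count y ∈ F_11 with y² ≡ rhs.
  x = 0: rhs = 10, matching y values: none (0 points).
  x = 1: rhs = 2, matching y values: none (0 points).
  x = 2: rhs = 0, matching y values: 0 (1 points).
  x = 3: rhs = 10, matching y values: none (0 points).
  x = 4: rhs = 5, matching y values: 4, 7 (2 points).
  x = 5: rhs = 2, matching y values: none (0 points).
  x = 6: rhs = 7, matching y values: none (0 points).
  x = 7: rhs = 4, matching y values: 2, 9 (2 points).
  x = 8: rhs = 10, matching y values: none (0 points).
  x = 9: rhs = 9, matching y values: 3, 8 (2 points).
  x = 10: rhs = 7, matching y values: none (0 points).
Total affine count: 7.
Full point count |E(F_11)| = 7 + 1 = 8.
Hasse bound: |8 − (11+1)| = |-4| = 4 ≤ 2√11 ≈ 6.6332 ✓.


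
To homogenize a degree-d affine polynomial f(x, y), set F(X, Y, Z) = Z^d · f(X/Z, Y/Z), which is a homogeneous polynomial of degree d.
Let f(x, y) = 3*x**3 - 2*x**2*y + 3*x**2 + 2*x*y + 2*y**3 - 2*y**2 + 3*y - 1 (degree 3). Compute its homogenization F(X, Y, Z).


F(X, Y, Z) = 3*X**3 - 2*X**2*Y + 3*X**2*Z + 2*X*Y*Z + 2*Y**3 - 2*Y**2*Z + 3*Y*Z**2 - Z**3

deg(f) = 3.
Substitute x = X/Z, y = Y/Z into f, then multiply by Z^3.
  monomial 3·x^3·y^0 ↦ 3·X^3·Y^0·Z^0.
  monomial -2·x^2·y^1 ↦ -2·X^2·Y^1·Z^0.
  monomial 3·x^2·y^0 ↦ 3·X^2·Y^0·Z^1.
  monomial 2·x^1·y^1 ↦ 2·X^1·Y^1·Z^1.
  monomial 2·x^0·y^3 ↦ 2·X^0·Y^3·Z^0.
  monomial -2·x^0·y^2 ↦ -2·X^0·Y^2·Z^1.
  monomial 3·x^0·y^1 ↦ 3·X^0·Y^1·Z^2.
  monomial -1·x^0·y^0 ↦ -1·X^0·Y^0·Z^3.
Collecting: F(X, Y, Z) = 3*X**3 - 2*X**2*Y + 3*X**2*Z + 2*X*Y*Z + 2*Y**3 - 2*Y**2*Z + 3*Y*Z**2 - Z**3.


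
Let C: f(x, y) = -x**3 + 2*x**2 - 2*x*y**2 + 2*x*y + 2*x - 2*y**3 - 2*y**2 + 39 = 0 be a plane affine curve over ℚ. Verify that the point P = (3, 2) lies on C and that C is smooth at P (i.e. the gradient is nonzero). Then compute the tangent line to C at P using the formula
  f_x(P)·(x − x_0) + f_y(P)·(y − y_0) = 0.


Tangent line at P: -17*x - 50*y + 151 = 0.

Step 1: f(3, 2) = 0, so P lies on C.
Step 2: partial derivatives
  f_x(x, y) = -3*x**2 + 4*x - 2*y**2 + 2*y + 2, f_y(x, y) = -4*x*y + 2*x - 6*y**2 - 4*y.
  f_x(P) = -17, f_y(P) = -50 (gradient nonzero, so P is smooth).
Step 3: tangent line at P: -17·(x − 3) + -50·(y − 2) = 0.
Expanding: -17*x - 50*y + 151 = 0.


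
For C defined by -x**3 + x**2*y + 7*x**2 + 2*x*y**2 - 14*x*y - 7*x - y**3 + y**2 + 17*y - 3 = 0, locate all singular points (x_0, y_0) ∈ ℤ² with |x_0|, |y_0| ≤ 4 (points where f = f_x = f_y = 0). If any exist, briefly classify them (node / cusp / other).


Singular points: {(3, 2)}; classification: cusp.

Compute partial derivatives:
  f_x = -3*x**2 + 2*x*y + 14*x + 2*y**2 - 14*y - 7.
  f_y = x**2 + 4*x*y - 14*x - 3*y**2 + 2*y + 17.
Scan x_0 ∈ {−4, ..., 4}. For each x_0, f_y(x_0, y) is a polynomial in y; find its integer roots y ∈ {−4, ..., 4}, then test f_x and f at those candidates.
  x = -4: f_y(-4, y) = -3*y**2 - 14*y + 89; no integer root y with |y| ≤ 4.
  x = -3: f_y(-3, y) = -3*y**2 - 10*y + 68; no integer root y with |y| ≤ 4.
  x = -2: f_y(-2, y) = -3*y**2 - 6*y + 49; no integer root y with |y| ≤ 4.
  x = -1: f_y(-1, y) = -3*y**2 - 2*y + 32; no integer root y with |y| ≤ 4.
  x = 0: f_y(0, y) = -3*y**2 + 2*y + 17; no integer root y with |y| ≤ 4.
  x = 1: f_y(1, y) = -3*y**2 + 6*y + 4; no integer root y with |y| ≤ 4.
  x = 2: f_y(2, y) = -3*y**2 + 10*y - 7; vanishes at y ∈ {1}. (2, 1): f_x = 1 ≠ 0.
  x = 3: f_y(3, y) = -3*y**2 + 14*y - 16; vanishes at y ∈ {2}. (3, 2): f_x = 0, f = 0 — SINGULAR.
  x = 4: f_y(4, y) = -3*y**2 + 18*y - 23; no integer root y with |y| ≤ 4.
Only singular point on the grid: (3, 2).
Classify: substitute x = 3 + u, y = 2 + v and expand: f = -u**3 + u**2*v + 2*u*v**2 - v**3 + v**2.
No constant or linear terms (consistent with a singular point). Quadratic part: v**2. Cubic part: -u**3 + u**2*v + 2*u*v**2 - v**3.
The quadratic part v**2 is a perfect square, so there is a single (double) tangent line v = 0, i.e. y = 2. Restricting the cubic part to that line (v = 0) leaves -u**3 ≠ 0, so f is not divisible by v and the branch is v² ≈ u**3 to lowest order — this is a cusp.
Classification: cusp.


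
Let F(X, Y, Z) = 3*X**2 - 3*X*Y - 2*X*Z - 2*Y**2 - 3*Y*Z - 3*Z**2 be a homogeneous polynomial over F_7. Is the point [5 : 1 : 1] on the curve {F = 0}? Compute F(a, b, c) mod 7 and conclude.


F(5,1,1) ≡ 0 (mod 7); P is on the curve.

Evaluate F(5, 1, 1) term-by-term (mod 7).
  3*X**2 ↦ 3·25·1·1 = 75
  -3*X*Y ↦ -3·5·1·1 = -15
  -2*X*Z ↦ -2·5·1·1 = -10
  -2*Y**2 ↦ -2·1·1·1 = -2
  -3*Y*Z ↦ -3·1·1·1 = -3
  -3*Z**2 ↦ -3·1·1·1 = -3
Sum: F(5, 1, 1) = (75) + (-15) + (-10) + (-2) + (-3) + (-3) = 42.
Reducing mod 7: 42 ≡ 0 (mod 7).
Since F(a, b, c) ≡ 0 (mod 7), P lies on the curve.


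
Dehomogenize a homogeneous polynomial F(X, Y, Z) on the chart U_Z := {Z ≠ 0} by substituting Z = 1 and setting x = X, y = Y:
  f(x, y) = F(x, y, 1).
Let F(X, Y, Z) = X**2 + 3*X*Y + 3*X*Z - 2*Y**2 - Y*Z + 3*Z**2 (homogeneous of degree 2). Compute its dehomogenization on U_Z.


f(x, y) = x**2 + 3*x*y + 3*x - 2*y**2 - y + 3

On U_Z we set Z = 1. Each monomial c·X^i·Y^j·Z^k in F becomes c·x^i·y^j·1^k = c·x^i·y^j.
Substituting Z = 1: F(X, Y, 1) = x**2 + 3*x*y + 3*x - 2*y**2 - y + 3.
Note: deg(f) ≤ deg(F) = 2; strict inequality happens when F is divisible by Z (lost terms).


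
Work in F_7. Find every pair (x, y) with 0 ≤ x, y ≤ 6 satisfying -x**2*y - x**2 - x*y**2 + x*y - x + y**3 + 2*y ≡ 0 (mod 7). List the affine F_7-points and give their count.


Affine F_7-points: {(0, 0), (1, 1), (2, 1), (6, 0), (6, 6)}; count = 5.

For each of the 49 pairs (x, y) ∈ F_7², evaluate f(x, y) mod 7. Record the zeros.
  x = 0: [0↦0, 1↦3, 2↦5, 3↦5, 4↦2, 5↦2, 6↦4]  zeros at y ∈ {0}
  x = 1: [0↦5, 1↦0, 2↦6, 3↦1, 4↦5, 5↦3, 6↦1]  zeros at y ∈ {1}
  x = 2: [0↦1, 1↦0, 2↦1, 3↦3, 4↦5, 5↦6, 6↦5]  zeros at y ∈ {1}
  x = 3: [0↦2, 1↦3, 2↦4, 3↦4, 4↦2, 5↦4, 6↦2]  zeros at y ∈ ∅
  x = 4: [0↦1, 1↦2, 2↦1, 3↦4, 4↦3, 5↦4, 6↦6]  zeros at y ∈ ∅
  x = 5: [0↦5, 1↦4, 2↦6, 3↦3, 4↦1, 5↦6, 6↦3]  zeros at y ∈ ∅
  x = 6: [0↦0, 1↦2, 2↦5, 3↦1, 4↦3, 5↦3, 6↦0]  zeros at y ∈ {0, 6}
Collecting zeros: affine points = {(0, 0), (1, 1), (2, 1), (6, 0), (6, 6)}.
Total count |C(F_7)_aff| = 5.


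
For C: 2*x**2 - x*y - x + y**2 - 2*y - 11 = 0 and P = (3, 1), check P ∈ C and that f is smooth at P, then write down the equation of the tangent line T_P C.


Tangent line at P: 10*x - 3*y - 27 = 0.

Step 1: f(3, 1) = 0, so P lies on C.
Step 2: partial derivatives
  f_x(x, y) = 4*x - y - 1, f_y(x, y) = -x + 2*y - 2.
  f_x(P) = 10, f_y(P) = -3 (gradient nonzero, so P is smooth).
Step 3: tangent line at P: 10·(x − 3) + -3·(y − 1) = 0.
Expanding: 10*x - 3*y - 27 = 0.


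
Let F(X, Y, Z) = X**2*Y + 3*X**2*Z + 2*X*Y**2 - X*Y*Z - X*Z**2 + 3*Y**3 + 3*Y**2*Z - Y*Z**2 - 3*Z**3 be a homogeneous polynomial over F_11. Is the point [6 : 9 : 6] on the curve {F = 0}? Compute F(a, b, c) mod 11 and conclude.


F(6,9,6) ≡ 7 (mod 11); P is NOT on the curve.

Evaluate F(6, 9, 6) term-by-term (mod 11).
  X**2*Y ↦ 1·36·9·1 = 324
  3*X**2*Z ↦ 3·36·1·6 = 648
  2*X*Y**2 ↦ 2·6·81·1 = 972
  -X*Y*Z ↦ -1·6·9·6 = -324
  -X*Z**2 ↦ -1·6·1·36 = -216
  3*Y**3 ↦ 3·1·729·1 = 2187
  3*Y**2*Z ↦ 3·1·81·6 = 1458
  -Y*Z**2 ↦ -1·1·9·36 = -324
  -3*Z**3 ↦ -3·1·1·216 = -648
Sum: F(6, 9, 6) = (324) + (648) + (972) + (-324) + (-216) + (2187) + (1458) + (-324) + (-648) = 4077.
Reducing mod 11: 4077 ≡ 7 (mod 11).
Since F(a, b, c) ≡ 7 ≠ 0 (mod 11), P does NOT lie on the curve.
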